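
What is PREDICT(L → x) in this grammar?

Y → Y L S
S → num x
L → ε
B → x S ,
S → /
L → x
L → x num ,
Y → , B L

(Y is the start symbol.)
PREDICT(L → x) = (FIRST(RHS) \ {ε}) ∪ (FOLLOW(L) if ε ∈ FIRST(RHS), i.e. RHS ⇒* ε)
FIRST(x) = { 'x' }
ε ∉ FIRST(x), so FOLLOW(L) is not added.
PREDICT(L → x) = { 'x' }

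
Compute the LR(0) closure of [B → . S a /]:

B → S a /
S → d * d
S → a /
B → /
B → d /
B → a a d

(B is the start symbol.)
{ [B → . S a /], [S → . a /], [S → . d * d] }

To compute CLOSURE, for each item [A → α.Bβ] where B is a non-terminal, add [B → .γ] for all productions B → γ; repeat for the newly added items until nothing changes.

Start with: [B → . S a /]
  [B → . S a /] has the dot before S: add [S → . d * d], [S → . a /]
No further items can be added.

CLOSURE = { [B → . S a /], [S → . a /], [S → . d * d] }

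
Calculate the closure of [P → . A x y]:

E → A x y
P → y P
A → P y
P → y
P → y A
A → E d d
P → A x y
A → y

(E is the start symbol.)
To compute CLOSURE, for each item [A → α.Bβ] where B is a non-terminal, add [B → .γ] for all productions B → γ; repeat for the newly added items until nothing changes.

Start with: [P → . A x y]
  [P → . A x y] has the dot before A: add [A → . P y], [A → . E d d], [A → . y]
  [A → . P y] has the dot before P: add [P → . y P], [P → . y], [P → . y A]
  [A → . E d d] has the dot before E: add [E → . A x y]
No further items can be added.

CLOSURE = { [A → . E d d], [A → . P y], [A → . y], [E → . A x y], [P → . A x y], [P → . y A], [P → . y P], [P → . y] }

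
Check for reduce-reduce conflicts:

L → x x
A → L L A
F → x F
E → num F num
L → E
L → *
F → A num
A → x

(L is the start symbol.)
Yes — I12: [A → x .] vs [L → x x .]

A reduce-reduce conflict occurs when an LR(0) state has two complete items [A → α .] and [B → β .] — both call for a reduction, and with no lookahead the parser cannot choose between them.

Augment with L' → L and build the canonical LR(0) collection (I0 = CLOSURE({[L' → . L]}), then GOTO on every symbol after a dot until no new states appear). It has 18 states:
  I0: { [E → . num F num], [L → . *], [L → . E], [L → . x x], [L' → . L] }  — shift
  I1: { [L → * .] }  — reduce
  I2: { [L → E .] }  — reduce
  I3: { [L' → L .] }  — accept
  I4: { [A → . L L A], [A → . x], [E → . num F num], [E → num . F num], [F → . A num], [F → . x F], [L → . *], [L → . E], [L → . x x] }  — shift
  I5: { [L → x . x] }  — shift
  I6: { [L → x x .] }  — reduce
  I7: { [F → A . num] }  — shift
  I8: { [E → num F . num] }  — shift
  I9: { [A → L . L A], [E → . num F num], [L → . *], [L → . E], [L → . x x] }  — shift
  I10: { [A → . L L A], [A → . x], [A → x .], [E → . num F num], [F → . A num], [F → . x F], [F → x . F], [L → . *], [L → . E], [L → . x x], [L → x . x] }  — shift, reduce
  I11: { [F → x F .] }  — reduce
  I12: { [A → . L L A], [A → . x], [A → x .], [E → . num F num], [F → . A num], [F → . x F], [F → x . F], [L → . *], [L → . E], [L → . x x], [L → x . x], [L → x x .] }  — shift, 2 reduces
  I13: { [A → . L L A], [A → . x], [A → L L . A], [E → . num F num], [L → . *], [L → . E], [L → . x x] }  — shift
  I14: { [A → L L A .] }  — reduce
  I15: { [A → x .], [L → x . x] }  — shift, reduce
  I16: { [E → num F num .] }  — reduce
  I17: { [F → A num .] }  — reduce

I12 contains complete items [A → x .], [L → x x .] — reduce-reduce conflict.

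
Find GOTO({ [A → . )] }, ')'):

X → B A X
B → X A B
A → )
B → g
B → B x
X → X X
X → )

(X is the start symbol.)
{ [A → ) .] }

GOTO(I, ')') = CLOSURE({ [A → αX.β] : [A → α.Xβ] ∈ I, X = ')' })

Items with dot before ')', with the dot advanced:
  [A → . )] → [A → ) .]
Closure adds nothing (no advanced item has the dot before a non-terminal).

GOTO = { [A → ) .] }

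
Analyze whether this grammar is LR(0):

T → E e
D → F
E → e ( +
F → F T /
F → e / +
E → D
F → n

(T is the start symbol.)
No. Shift-reduce conflict between [D → F .] and [E → . e ( +]

Augment with T' → T and build the canonical LR(0) collection (I0 = CLOSURE({[T' → . T]}), then GOTO on every symbol after a dot until no new states appear). It has 14 states:
  I0: { [D → . F], [E → . D], [E → . e ( +], [F → . F T /], [F → . e / +], [F → . n], [T → . E e], [T' → . T] }  — shift
  I1: { [E → D .] }  — reduce
  I2: { [T → E . e] }  — shift
  I3: { [D → . F], [D → F .], [E → . D], [E → . e ( +], [F → . F T /], [F → . e / +], [F → . n], [F → F . T /], [T → . E e] }  — shift, reduce
  I4: { [T' → T .] }  — accept
  I5: { [E → e . ( +], [F → e . / +] }  — shift
  I6: { [F → n .] }  — reduce
  I7: { [E → e ( . +] }  — shift
  I8: { [F → e / . +] }  — shift
  I9: { [F → e / + .] }  — reduce
  I10: { [E → e ( + .] }  — reduce
  I11: { [F → F T . /] }  — shift
  I12: { [F → F T / .] }  — reduce
  I13: { [T → E e .] }  — reduce

Conflict in state I3:
  Shift-reduce conflict between [D → F .] and [E → . e ( +]
So the grammar is NOT LR(0).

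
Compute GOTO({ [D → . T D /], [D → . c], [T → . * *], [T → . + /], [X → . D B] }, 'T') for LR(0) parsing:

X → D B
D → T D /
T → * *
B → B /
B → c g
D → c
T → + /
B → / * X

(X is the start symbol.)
GOTO(I, 'T') = CLOSURE({ [A → αX.β] : [A → α.Xβ] ∈ I, X = 'T' })

Items with dot before 'T', with the dot advanced:
  [D → . T D /] → [D → T . D /]
Closure of the advanced items:
  [D → T . D /] has the dot before D: add [D → . T D /], [D → . c]
  [D → . T D /] has the dot before T: add [T → . * *], [T → . + /]

GOTO = { [D → . T D /], [D → . c], [D → T . D /], [T → . * *], [T → . + /] }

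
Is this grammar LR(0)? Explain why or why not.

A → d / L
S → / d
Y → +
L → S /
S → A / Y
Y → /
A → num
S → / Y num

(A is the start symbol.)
Yes, the grammar is LR(0)

A grammar is LR(0) if no state in the canonical LR(0) collection has:
  - both a shift item (dot before a terminal) and a complete item (shift-reduce conflict), or
  - two or more complete items (reduce-reduce conflict; the accept item [A' → A .] counts as a complete item here).

Augment with A' → A and build the canonical LR(0) collection (I0 = CLOSURE({[A' → . A]}), then GOTO on every symbol after a dot until no new states appear). It has 17 states:
  I0: { [A → . d / L], [A → . num], [A' → . A] }  — shift
  I1: { [A' → A .] }  — accept
  I2: { [A → d . / L] }  — shift
  I3: { [A → num .] }  — reduce
  I4: { [A → . d / L], [A → . num], [A → d / . L], [L → . S /], [S → . / Y num], [S → . / d], [S → . A / Y] }  — shift
  I5: { [S → / . Y num], [S → / . d], [Y → . +], [Y → . /] }  — shift
  I6: { [S → A . / Y] }  — shift
  I7: { [A → d / L .] }  — reduce
  I8: { [L → S . /] }  — shift
  I9: { [L → S / .] }  — reduce
  I10: { [S → A / . Y], [Y → . +], [Y → . /] }  — shift
  I11: { [Y → + .] }  — reduce
  I12: { [Y → / .] }  — reduce
  I13: { [S → A / Y .] }  — reduce
  I14: { [S → / Y . num] }  — shift
  I15: { [S → / d .] }  — reduce
  I16: { [S → / Y num .] }  — reduce

Every state is either a pure shift/goto state or contains exactly one complete item and nothing to shift — no conflicts. The grammar is LR(0).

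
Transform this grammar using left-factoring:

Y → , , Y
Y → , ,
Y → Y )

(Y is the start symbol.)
Y → , , Y'
Y' → Y
Y' → ε
Y → Y )

Left-factoring transforms A → αβ₁ | αβ₂ into A → αA' and A' → β₁ | β₂
(α is the longest common prefix among the alternatives). Repeat until
no nonterminal has two alternatives with a common prefix.

Round 1: Y has alternatives sharing prefix ', ,'. Introduce Y': Y → , , Y'
  Add: Y' → Y
  Add: Y' → ε

No remaining common prefixes — done.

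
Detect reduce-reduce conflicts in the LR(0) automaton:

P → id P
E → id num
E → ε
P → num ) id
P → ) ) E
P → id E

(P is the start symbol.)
No reduce-reduce conflicts

Augment with P' → P and build the canonical LR(0) collection (I0 = CLOSURE({[P' → . P]}), then GOTO on every symbol after a dot until no new states appear). It has 15 states:
  I0: { [P → . ) ) E], [P → . id E], [P → . id P], [P → . num ) id], [P' → . P] }  — shift
  I1: { [P → ) . ) E] }  — shift
  I2: { [P' → P .] }  — accept
  I3: { [E → . id num], [E → .], [P → . ) ) E], [P → . id E], [P → . id P], [P → . num ) id], [P → id . E], [P → id . P] }  — shift, reduce
  I4: { [P → num . ) id] }  — shift
  I5: { [P → num ) . id] }  — shift
  I6: { [P → num ) id .] }  — reduce
  I7: { [P → id E .] }  — reduce
  I8: { [P → id P .] }  — reduce
  I9: { [E → . id num], [E → .], [E → id . num], [P → . ) ) E], [P → . id E], [P → . id P], [P → . num ) id], [P → id . E], [P → id . P] }  — shift, reduce
  I10: { [E → id num .], [P → num . ) id] }  — shift, reduce
  I11: { [E → . id num], [E → .], [P → ) ) . E] }  — shift, reduce
  I12: { [P → ) ) E .] }  — reduce
  I13: { [E → id . num] }  — shift
  I14: { [E → id num .] }  — reduce

No state contains more than one complete item.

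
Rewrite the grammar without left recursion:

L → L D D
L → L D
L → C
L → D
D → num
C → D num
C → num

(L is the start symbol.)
L is directly left-recursive. The standard transformation for
  A → A α₁ | ... | A α_m | β₁ | ... | β_n
is
  A  → β₁ A' | ... | β_n A'
  A' → α₁ A' | ... | α_m A' | ε

L → C becomes L → C L'
L → D becomes L → D L'
L → L D D becomes L' → D D L'
L → L D becomes L' → D L'
Add L' → ε

Productions for other non-terminals are unchanged:
  D → num
  C → D num
  C → num

Resulting grammar:
L → C L'
L → D L'
L' → D D L'
L' → D L'
L' → ε
D → num
C → D num
C → num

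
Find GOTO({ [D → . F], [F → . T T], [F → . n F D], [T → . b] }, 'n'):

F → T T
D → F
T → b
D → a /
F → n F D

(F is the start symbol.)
GOTO(I, 'n') = CLOSURE({ [A → αX.β] : [A → α.Xβ] ∈ I, X = 'n' })

Items with dot before 'n', with the dot advanced:
  [F → . n F D] → [F → n . F D]
Closure of the advanced items:
  [F → n . F D] has the dot before F: add [F → . T T], [F → . n F D]
  [F → . T T] has the dot before T: add [T → . b]

GOTO = { [F → . T T], [F → . n F D], [F → n . F D], [T → . b] }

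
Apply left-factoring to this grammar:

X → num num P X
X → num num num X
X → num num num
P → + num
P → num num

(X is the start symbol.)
X → num num X'
X' → P X
X' → num X''
X'' → X
X'' → ε
P → + num
P → num num

Left-factoring transforms A → αβ₁ | αβ₂ into A → αA' and A' → β₁ | β₂
(α is the longest common prefix among the alternatives). Repeat until
no nonterminal has two alternatives with a common prefix.

Round 1: X has alternatives sharing prefix 'num num'. Introduce X': X → num num X'
  Add: X' → P X
  Add: X' → num X
  Add: X' → num

Round 2: X' has alternatives sharing prefix 'num'. Introduce X'': X' → num X''
  Add: X'' → X
  Add: X'' → ε

No remaining common prefixes — done.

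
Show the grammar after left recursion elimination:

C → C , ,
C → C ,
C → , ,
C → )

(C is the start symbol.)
C → , , C'
C → ) C'
C' → , , C'
C' → , C'
C' → ε

C is directly left-recursive. The standard transformation for
  A → A α₁ | ... | A α_m | β₁ | ... | β_n
is
  A  → β₁ A' | ... | β_n A'
  A' → α₁ A' | ... | α_m A' | ε

C → , , becomes C → , , C'
C → ) becomes C → ) C'
C → C , , becomes C' → , , C'
C → C , becomes C' → , C'
Add C' → ε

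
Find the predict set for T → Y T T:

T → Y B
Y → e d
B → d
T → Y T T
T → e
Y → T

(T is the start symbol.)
{ 'e' }

PREDICT(T → Y T T) = (FIRST(RHS) \ {ε}) ∪ (FOLLOW(T) if ε ∈ FIRST(RHS), i.e. RHS ⇒* ε)
FIRST(Y) = { 'e' }
FIRST(Y T T) = { 'e' }
ε ∉ FIRST(Y T T), so FOLLOW(T) is not added.
PREDICT(T → Y T T) = { 'e' }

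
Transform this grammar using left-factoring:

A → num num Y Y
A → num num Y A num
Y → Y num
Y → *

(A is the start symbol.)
Left-factoring transforms A → αβ₁ | αβ₂ into A → αA' and A' → β₁ | β₂
(α is the longest common prefix among the alternatives). Repeat until
no nonterminal has two alternatives with a common prefix.

Round 1: A has alternatives sharing prefix 'num num Y'. Introduce A': A → num num Y A'
  Add: A' → Y
  Add: A' → A num

No remaining common prefixes — done.

Resulting grammar:
A → num num Y A'
A' → Y
A' → A num
Y → Y num
Y → *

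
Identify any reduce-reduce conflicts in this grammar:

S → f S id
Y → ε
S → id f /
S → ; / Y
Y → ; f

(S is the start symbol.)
No reduce-reduce conflicts

A reduce-reduce conflict occurs when an LR(0) state has two complete items [A → α .] and [B → β .] — both call for a reduction, and with no lookahead the parser cannot choose between them.

Augment with S' → S and build the canonical LR(0) collection (I0 = CLOSURE({[S' → . S]}), then GOTO on every symbol after a dot until no new states appear). It has 13 states:
  I0: { [S → . ; / Y], [S → . f S id], [S → . id f /], [S' → . S] }  — shift
  I1: { [S → ; . / Y] }  — shift
  I2: { [S' → S .] }  — accept
  I3: { [S → . ; / Y], [S → . f S id], [S → . id f /], [S → f . S id] }  — shift
  I4: { [S → id . f /] }  — shift
  I5: { [S → id f . /] }  — shift
  I6: { [S → id f / .] }  — reduce
  I7: { [S → f S . id] }  — shift
  I8: { [S → f S id .] }  — reduce
  I9: { [S → ; / . Y], [Y → . ; f], [Y → .] }  — shift, reduce
  I10: { [Y → ; . f] }  — shift
  I11: { [S → ; / Y .] }  — reduce
  I12: { [Y → ; f .] }  — reduce

No state contains more than one complete item.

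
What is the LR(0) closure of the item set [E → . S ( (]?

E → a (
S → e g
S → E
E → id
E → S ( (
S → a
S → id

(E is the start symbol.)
{ [E → . S ( (], [E → . a (], [E → . id], [S → . E], [S → . a], [S → . e g], [S → . id] }

To compute CLOSURE, for each item [A → α.Bβ] where B is a non-terminal, add [B → .γ] for all productions B → γ; repeat for the newly added items until nothing changes.

Start with: [E → . S ( (]
  [E → . S ( (] has the dot before S: add [S → . e g], [S → . E], [S → . a], [S → . id]
  [S → . E] has the dot before E: add [E → . a (], [E → . id]
No further items can be added.

CLOSURE = { [E → . S ( (], [E → . a (], [E → . id], [S → . E], [S → . a], [S → . e g], [S → . id] }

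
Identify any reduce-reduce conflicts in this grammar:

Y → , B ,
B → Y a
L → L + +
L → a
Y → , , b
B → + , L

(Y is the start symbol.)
No reduce-reduce conflicts

A reduce-reduce conflict occurs when an LR(0) state has two complete items [A → α .] and [B → β .] — both call for a reduction, and with no lookahead the parser cannot choose between them.

Augment with Y' → Y and build the canonical LR(0) collection (I0 = CLOSURE({[Y' → . Y]}), then GOTO on every symbol after a dot until no new states appear). It has 15 states:
  I0: { [Y → . , , b], [Y → . , B ,], [Y' → . Y] }  — shift
  I1: { [B → . + , L], [B → . Y a], [Y → , . , b], [Y → , . B ,], [Y → . , , b], [Y → . , B ,] }  — shift
  I2: { [Y' → Y .] }  — accept
  I3: { [B → + . , L] }  — shift
  I4: { [B → . + , L], [B → . Y a], [Y → , , . b], [Y → , . , b], [Y → , . B ,], [Y → . , , b], [Y → . , B ,] }  — shift
  I5: { [Y → , B . ,] }  — shift
  I6: { [B → Y . a] }  — shift
  I7: { [B → Y a .] }  — reduce
  I8: { [Y → , B , .] }  — reduce
  I9: { [Y → , , b .] }  — reduce
  I10: { [B → + , . L], [L → . L + +], [L → . a] }  — shift
  I11: { [B → + , L .], [L → L . + +] }  — shift, reduce
  I12: { [L → a .] }  — reduce
  I13: { [L → L + . +] }  — shift
  I14: { [L → L + + .] }  — reduce

No state contains more than one complete item.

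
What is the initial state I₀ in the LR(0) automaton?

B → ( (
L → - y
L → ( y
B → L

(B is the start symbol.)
{ [B → . ( (], [B → . L], [B' → . B], [L → . ( y], [L → . - y] }

First, augment the grammar with B' → B
I₀ = CLOSURE({ [B' → . B] }):
  [B' → . B] has the dot before B: add [B → . ( (], [B → . L]
  [B → . L] has the dot before L: add [L → . - y], [L → . ( y]
No further items can be added.

I₀ = { [B → . ( (], [B → . L], [B' → . B], [L → . ( y], [L → . - y] }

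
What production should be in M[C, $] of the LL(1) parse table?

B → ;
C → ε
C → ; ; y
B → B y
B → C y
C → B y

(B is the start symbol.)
Empty (error entry)

To find M[C, $], we find productions for C where $ is in the predict set (PREDICT(N → α) = (FIRST(α) \ {ε}) ∪ (FOLLOW(N) if α ⇒* ε)).

Relevant sets:
  FIRST(B) = { ';', 'y' }
  FOLLOW(C) = { 'y' }

C → ε: PREDICT = { 'y' }
C → ; ; y: PREDICT = { ';' }
C → B y: PREDICT = { ';', 'y' }

M[C, $] is empty (no production applies)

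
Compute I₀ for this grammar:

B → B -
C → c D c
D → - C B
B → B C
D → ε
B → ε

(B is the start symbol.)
{ [B → . B -], [B → . B C], [B → .], [B' → . B] }

First, augment the grammar with B' → B
I₀ = CLOSURE({ [B' → . B] }):
  [B' → . B] has the dot before B: add [B → . B -], [B → . B C], [B → .]
No further items can be added.

I₀ = { [B → . B -], [B → . B C], [B → .], [B' → . B] }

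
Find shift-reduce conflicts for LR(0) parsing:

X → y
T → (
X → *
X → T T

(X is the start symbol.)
No shift-reduce conflicts

Augment with X' → X and build the canonical LR(0) collection (I0 = CLOSURE({[X' → . X]}), then GOTO on every symbol after a dot until no new states appear). It has 7 states:
  I0: { [T → . (], [X → . *], [X → . T T], [X → . y], [X' → . X] }  — shift
  I1: { [T → ( .] }  — reduce
  I2: { [X → * .] }  — reduce
  I3: { [T → . (], [X → T . T] }  — shift
  I4: { [X' → X .] }  — accept
  I5: { [X → y .] }  — reduce
  I6: { [X → T T .] }  — reduce

No state contains both a complete item and a shift item.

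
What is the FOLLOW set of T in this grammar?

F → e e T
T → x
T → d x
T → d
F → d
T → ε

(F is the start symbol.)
{ $ }

To compute FOLLOW(T), find every occurrence of T on a right-hand side N → α T β: add FIRST(β) \ {ε}, and if β is empty or nullable also add FOLLOW(N). Iterate to a fixed point.

In F → e e T: T is at the end, add FOLLOW(F)

The FOLLOW sets referred to above (computed the same way, to a fixed point):
  FOLLOW(F) = { $ }

Taking the union: FOLLOW(T) = { $ }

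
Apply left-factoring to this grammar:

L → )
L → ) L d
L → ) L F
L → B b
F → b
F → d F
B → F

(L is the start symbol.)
Left-factoring transforms A → αβ₁ | αβ₂ into A → αA' and A' → β₁ | β₂
(α is the longest common prefix among the alternatives). Repeat until
no nonterminal has two alternatives with a common prefix.

Round 1: L has alternatives sharing prefix ')'. Introduce L': L → ) L'
  Add: L' → ε
  Add: L' → L d
  Add: L' → L F

Round 2: L' has alternatives sharing prefix 'L'. Introduce L'': L' → L L''
  Add: L'' → d
  Add: L'' → F

No remaining common prefixes — done.

Resulting grammar:
L → ) L'
L' → ε
L' → L L''
L'' → d
L'' → F
L → B b
F → b
F → d F
B → F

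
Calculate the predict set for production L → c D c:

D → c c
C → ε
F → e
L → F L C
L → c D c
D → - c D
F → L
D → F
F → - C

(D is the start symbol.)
{ 'c' }

PREDICT(L → c D c) = (FIRST(RHS) \ {ε}) ∪ (FOLLOW(L) if ε ∈ FIRST(RHS), i.e. RHS ⇒* ε)
FIRST(c D c) = { 'c' }
ε ∉ FIRST(c D c), so FOLLOW(L) is not added.
PREDICT(L → c D c) = { 'c' }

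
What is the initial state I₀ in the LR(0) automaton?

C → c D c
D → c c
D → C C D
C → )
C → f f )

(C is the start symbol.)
{ [C → . )], [C → . c D c], [C → . f f )], [C' → . C] }

First, augment the grammar with C' → C
I₀ = CLOSURE({ [C' → . C] }):
  [C' → . C] has the dot before C: add [C → . c D c], [C → . )], [C → . f f )]
No further items can be added.

I₀ = { [C → . )], [C → . c D c], [C → . f f )], [C' → . C] }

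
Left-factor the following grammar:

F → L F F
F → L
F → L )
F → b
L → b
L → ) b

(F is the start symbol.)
Left-factoring transforms A → αβ₁ | αβ₂ into A → αA' and A' → β₁ | β₂
(α is the longest common prefix among the alternatives). Repeat until
no nonterminal has two alternatives with a common prefix.

Round 1: F has alternatives sharing prefix 'L'. Introduce F': F → L F'
  Add: F' → F F
  Add: F' → ε
  Add: F' → )

No remaining common prefixes — done.

Resulting grammar:
F → L F'
F' → F F
F' → ε
F' → )
F → b
L → b
L → ) b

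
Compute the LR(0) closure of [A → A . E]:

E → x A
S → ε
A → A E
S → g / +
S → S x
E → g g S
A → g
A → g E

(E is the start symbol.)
{ [A → A . E], [E → . g g S], [E → . x A] }

Start with: [A → A . E]
  [A → A . E] has the dot before E: add [E → . x A], [E → . g g S]
No further items can be added.

CLOSURE = { [A → A . E], [E → . g g S], [E → . x A] }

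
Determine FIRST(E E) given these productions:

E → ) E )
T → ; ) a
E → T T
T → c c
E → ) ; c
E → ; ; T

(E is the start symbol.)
FIRST sets of the non-terminals involved (from the grammar, by fixed-point iteration):
  FIRST(E) = { ')', ';', 'c' }

To compute FIRST(E E), process the symbols left to right:
Symbol E is a non-terminal. Add FIRST(E) \ {ε} = { ')', ';', 'c' }
E is not nullable (ε ∉ FIRST(E)), so stop here.
FIRST(E E) = { ')', ';', 'c' }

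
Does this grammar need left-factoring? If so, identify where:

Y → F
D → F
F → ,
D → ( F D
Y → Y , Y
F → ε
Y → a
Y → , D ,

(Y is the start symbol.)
Left-factoring is needed when two productions for the same non-terminal
share a common prefix on the right-hand side.

Productions for Y:
  Y → F
  Y → Y , Y
  Y → a
  Y → , D ,
Productions for D:
  D → F
  D → ( F D
Productions for F:
  F → ,
  F → ε

No common prefixes found.

Answer: No, left-factoring is not needed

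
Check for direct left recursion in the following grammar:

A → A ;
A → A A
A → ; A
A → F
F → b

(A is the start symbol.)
Direct left recursion occurs when N → N α for some non-terminal N (the right-hand side begins with the left-hand side itself).

A → A ;: LEFT RECURSIVE (starts with A)
A → A A: LEFT RECURSIVE (starts with A)
A → ; A: starts with ';'
A → F: starts with F
F → b: starts with b

The grammar has direct left recursion on: A.

Answer: Yes, A is left-recursive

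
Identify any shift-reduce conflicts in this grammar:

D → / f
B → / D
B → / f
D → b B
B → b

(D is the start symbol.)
No shift-reduce conflicts

A shift-reduce conflict occurs when an LR(0) state has both:
  - a complete (reduce) item [A → α .] (dot at the end), and
  - a shift item [B → β . c γ] (dot before a terminal).

Augment with D' → D and build the canonical LR(0) collection (I0 = CLOSURE({[D' → . D]}), then GOTO on every symbol after a dot until no new states appear). It has 10 states:
  I0: { [D → . / f], [D → . b B], [D' → . D] }  — shift
  I1: { [D → / . f] }  — shift
  I2: { [D' → D .] }  — accept
  I3: { [B → . / D], [B → . / f], [B → . b], [D → b . B] }  — shift
  I4: { [B → / . D], [B → / . f], [D → . / f], [D → . b B] }  — shift
  I5: { [D → b B .] }  — reduce
  I6: { [B → b .] }  — reduce
  I7: { [B → / D .] }  — reduce
  I8: { [B → / f .] }  — reduce
  I9: { [D → / f .] }  — reduce

No state contains both a complete item and a shift item.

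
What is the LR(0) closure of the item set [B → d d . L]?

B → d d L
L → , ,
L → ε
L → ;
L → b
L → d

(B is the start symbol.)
{ [B → d d . L], [L → . , ,], [L → . ;], [L → . b], [L → . d], [L → .] }

To compute CLOSURE, for each item [A → α.Bβ] where B is a non-terminal, add [B → .γ] for all productions B → γ; repeat for the newly added items until nothing changes.

Start with: [B → d d . L]
  [B → d d . L] has the dot before L: add [L → . , ,], [L → .], [L → . ;], [L → . b], [L → . d]
No further items can be added.

CLOSURE = { [B → d d . L], [L → . , ,], [L → . ;], [L → . b], [L → . d], [L → .] }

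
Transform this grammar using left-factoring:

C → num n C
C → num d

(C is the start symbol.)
C → num C'
C' → n C
C' → d

Left-factoring transforms A → αβ₁ | αβ₂ into A → αA' and A' → β₁ | β₂
(α is the longest common prefix among the alternatives). Repeat until
no nonterminal has two alternatives with a common prefix.

Round 1: C has alternatives sharing prefix 'num'. Introduce C': C → num C'
  Add: C' → n C
  Add: C' → d

No remaining common prefixes — done.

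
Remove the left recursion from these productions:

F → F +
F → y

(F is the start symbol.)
F is directly left-recursive. The standard transformation for
  A → A α₁ | ... | A α_m | β₁ | ... | β_n
is
  A  → β₁ A' | ... | β_n A'
  A' → α₁ A' | ... | α_m A' | ε

F → y becomes F → y F'
F → F + becomes F' → + F'
Add F' → ε

Resulting grammar:
F → y F'
F' → + F'
F' → ε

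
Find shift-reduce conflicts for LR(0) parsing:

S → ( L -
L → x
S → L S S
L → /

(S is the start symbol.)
No shift-reduce conflicts

Augment with S' → S and build the canonical LR(0) collection (I0 = CLOSURE({[S' → . S]}), then GOTO on every symbol after a dot until no new states appear). It has 10 states:
  I0: { [L → . /], [L → . x], [S → . ( L -], [S → . L S S], [S' → . S] }  — shift
  I1: { [L → . /], [L → . x], [S → ( . L -] }  — shift
  I2: { [L → / .] }  — reduce
  I3: { [L → . /], [L → . x], [S → . ( L -], [S → . L S S], [S → L . S S] }  — shift
  I4: { [S' → S .] }  — accept
  I5: { [L → x .] }  — reduce
  I6: { [L → . /], [L → . x], [S → . ( L -], [S → . L S S], [S → L S . S] }  — shift
  I7: { [S → L S S .] }  — reduce
  I8: { [S → ( L . -] }  — shift
  I9: { [S → ( L - .] }  — reduce

No state contains both a complete item and a shift item.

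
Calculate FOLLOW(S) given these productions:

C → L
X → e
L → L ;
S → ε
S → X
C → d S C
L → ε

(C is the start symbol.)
{ $, ';', 'd' }

To compute FOLLOW(S), find every occurrence of S on a right-hand side N → α S β: add FIRST(β) \ {ε}, and if β is empty or nullable also add FOLLOW(N). Iterate to a fixed point.

In C → d S C: S is followed by C, add FIRST(C) \ {ε} = { ';', 'd' }
  C is nullable, so also add FOLLOW(C)

The FOLLOW sets referred to above (computed the same way, to a fixed point):
  FOLLOW(C) = { $ }

Taking the union: FOLLOW(S) = { $, ';', 'd' }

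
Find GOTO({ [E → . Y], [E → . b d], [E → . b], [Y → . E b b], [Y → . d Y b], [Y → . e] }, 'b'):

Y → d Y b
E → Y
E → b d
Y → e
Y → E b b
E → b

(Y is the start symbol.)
GOTO(I, 'b') = CLOSURE({ [A → αX.β] : [A → α.Xβ] ∈ I, X = 'b' })

Items with dot before 'b', with the dot advanced:
  [E → . b] → [E → b .]
  [E → . b d] → [E → b . d]
Closure adds nothing (no advanced item has the dot before a non-terminal).

GOTO = { [E → b . d], [E → b .] }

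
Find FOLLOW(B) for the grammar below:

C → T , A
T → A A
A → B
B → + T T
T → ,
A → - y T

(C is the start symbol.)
{ $, '+', ',', '-' }

In A → B: B is at the end, add FOLLOW(A)

The FOLLOW sets referred to above (computed the same way, to a fixed point):
  FOLLOW(A) = { $, '+', ',', '-' }

Taking the union: FOLLOW(B) = { $, '+', ',', '-' }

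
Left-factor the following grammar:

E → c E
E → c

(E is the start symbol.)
E → c E'
E' → E
E' → ε

Left-factoring transforms A → αβ₁ | αβ₂ into A → αA' and A' → β₁ | β₂
(α is the longest common prefix among the alternatives). Repeat until
no nonterminal has two alternatives with a common prefix.

Round 1: E has alternatives sharing prefix 'c'. Introduce E': E → c E'
  Add: E' → E
  Add: E' → ε

No remaining common prefixes — done.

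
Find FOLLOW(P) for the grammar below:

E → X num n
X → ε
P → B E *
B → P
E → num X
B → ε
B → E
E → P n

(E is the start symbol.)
To compute FOLLOW(P), find every occurrence of P on a right-hand side N → α P β: add FIRST(β) \ {ε}, and if β is empty or nullable also add FOLLOW(N). Iterate to a fixed point.

In B → P: P is at the end, add FOLLOW(B)
In E → P n: P is followed by n, add FIRST(n) \ {ε} = { 'n' }

The FOLLOW sets referred to above (computed the same way, to a fixed point):
  FOLLOW(B) = { 'num' }

Taking the union: FOLLOW(P) = { 'n', 'num' }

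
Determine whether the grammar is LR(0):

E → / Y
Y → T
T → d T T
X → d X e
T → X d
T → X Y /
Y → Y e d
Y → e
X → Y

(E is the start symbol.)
No. Shift-reduce conflict between [E → / Y .] and [Y → Y . e d]

A grammar is LR(0) if no state in the canonical LR(0) collection has:
  - both a shift item (dot before a terminal) and a complete item (shift-reduce conflict), or
  - two or more complete items (reduce-reduce conflict; the accept item [E' → E .] counts as a complete item here).

Augment with E' → E and build the canonical LR(0) collection (I0 = CLOSURE({[E' → . E]}), then GOTO on every symbol after a dot until no new states appear). It has 18 states:
  I0: { [E → . / Y], [E' → . E] }  — shift
  I1: { [E → / . Y], [T → . X Y /], [T → . X d], [T → . d T T], [X → . Y], [X → . d X e], [Y → . T], [Y → . Y e d], [Y → . e] }  — shift
  I2: { [E' → E .] }  — accept
  I3: { [Y → T .] }  — reduce
  I4: { [T → . X Y /], [T → . X d], [T → . d T T], [T → X . Y /], [T → X . d], [X → . Y], [X → . d X e], [Y → . T], [Y → . Y e d], [Y → . e] }  — shift
  I5: { [E → / Y .], [X → Y .], [Y → Y . e d] }  — shift, 2 reduces
  I6: { [T → . X Y /], [T → . X d], [T → . d T T], [T → d . T T], [X → . Y], [X → . d X e], [X → d . X e], [Y → . T], [Y → . Y e d], [Y → . e] }  — shift
  I7: { [Y → e .] }  — reduce
  I8: { [T → . X Y /], [T → . X d], [T → . d T T], [T → d T . T], [X → . Y], [X → . d X e], [Y → . T], [Y → . Y e d], [Y → . e], [Y → T .] }  — shift, reduce
  I9: { [T → . X Y /], [T → . X d], [T → . d T T], [T → X . Y /], [T → X . d], [X → . Y], [X → . d X e], [X → d X . e], [Y → . T], [Y → . Y e d], [Y → . e] }  — shift
  I10: { [X → Y .], [Y → Y . e d] }  — shift, reduce
  I11: { [Y → Y e . d] }  — shift
  I12: { [Y → Y e d .] }  — reduce
  I13: { [T → X Y . /], [X → Y .], [Y → Y . e d] }  — shift, reduce
  I14: { [T → . X Y /], [T → . X d], [T → . d T T], [T → X d .], [T → d . T T], [X → . Y], [X → . d X e], [X → d . X e], [Y → . T], [Y → . Y e d], [Y → . e] }  — shift, reduce
  I15: { [X → d X e .], [Y → e .] }  — 2 reduces
  I16: { [T → X Y / .] }  — reduce
  I17: { [T → d T T .], [Y → T .] }  — 2 reduces

Conflict in state I5:
  Shift-reduce conflict between [E → / Y .] and [Y → Y . e d]
So the grammar is NOT LR(0).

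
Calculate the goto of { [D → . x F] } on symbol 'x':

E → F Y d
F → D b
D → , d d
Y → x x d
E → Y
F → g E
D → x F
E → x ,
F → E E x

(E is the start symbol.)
{ [D → . , d d], [D → . x F], [D → x . F], [E → . F Y d], [E → . Y], [E → . x ,], [F → . D b], [F → . E E x], [F → . g E], [Y → . x x d] }

GOTO(I, 'x') = CLOSURE({ [A → αX.β] : [A → α.Xβ] ∈ I, X = 'x' })

Items with dot before 'x', with the dot advanced:
  [D → . x F] → [D → x . F]
Closure of the advanced items:
  [D → x . F] has the dot before F: add [F → . D b], [F → . g E], [F → . E E x]
  [F → . D b] has the dot before D: add [D → . , d d], [D → . x F]
  [F → . E E x] has the dot before E: add [E → . F Y d], [E → . Y], [E → . x ,]
  [E → . Y] has the dot before Y: add [Y → . x x d]

GOTO = { [D → . , d d], [D → . x F], [D → x . F], [E → . F Y d], [E → . Y], [E → . x ,], [F → . D b], [F → . E E x], [F → . g E], [Y → . x x d] }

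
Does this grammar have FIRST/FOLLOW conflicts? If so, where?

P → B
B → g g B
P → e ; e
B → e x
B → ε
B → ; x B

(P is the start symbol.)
Nullable non-terminals: B, P.
FIRST sets used below: FIRST(B) = { ';', 'e', 'g', ε }

B: nullable alternative(s) B → ε; FOLLOW(B) = { $ }
  B → g g B: FIRST \ {ε} = { 'g' } — disjoint from FOLLOW(B)
  B → e x: FIRST \ {ε} = { 'e' } — disjoint from FOLLOW(B)
  B → ε: FIRST \ {ε} = { } — this is the only nullable alternative, skip
  B → ; x B: FIRST \ {ε} = { ';' } — disjoint from FOLLOW(B)

P: nullable alternative(s) P → B; FOLLOW(P) = { $ }
  P → B: FIRST \ {ε} = { ';', 'e', 'g' } — this is the only nullable alternative, skip
  P → e ; e: FIRST \ {ε} = { 'e' } — disjoint from FOLLOW(P)

No FIRST/FOLLOW conflicts found.

Answer: No FIRST/FOLLOW conflicts.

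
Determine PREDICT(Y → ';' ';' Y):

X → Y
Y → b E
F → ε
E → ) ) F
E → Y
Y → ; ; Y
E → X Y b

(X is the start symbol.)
PREDICT(Y → ';' ';' Y) = (FIRST(RHS) \ {ε}) ∪ (FOLLOW(Y) if ε ∈ FIRST(RHS), i.e. RHS ⇒* ε)
FIRST(';' ';' Y) = { ';' }
ε ∉ FIRST(';' ';' Y), so FOLLOW(Y) is not added.
PREDICT(Y → ';' ';' Y) = { ';' }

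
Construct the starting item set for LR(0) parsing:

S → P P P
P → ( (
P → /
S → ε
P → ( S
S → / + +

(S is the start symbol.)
First, augment the grammar with S' → S
I₀ = CLOSURE({ [S' → . S] }):
  [S' → . S] has the dot before S: add [S → . P P P], [S → .], [S → . / + +]
  [S → . P P P] has the dot before P: add [P → . ( (], [P → . /], [P → . ( S]
No further items can be added.

I₀ = { [P → . ( (], [P → . ( S], [P → . /], [S → . / + +], [S → . P P P], [S → .], [S' → . S] }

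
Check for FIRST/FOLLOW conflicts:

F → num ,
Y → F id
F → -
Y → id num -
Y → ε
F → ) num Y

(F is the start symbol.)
Nullable non-terminals: Y.
FIRST sets used below: FIRST(F) = { ')', '-', 'num' }

Y: nullable alternative(s) Y → ε; FOLLOW(Y) = { $, 'id' }
  Y → F id: FIRST \ {ε} = { ')', '-', 'num' } — disjoint from FOLLOW(Y)
  Y → id num -: FIRST \ {ε} = { 'id' } — overlaps FOLLOW(Y) on { 'id' }: CONFLICT
  Y → ε: FIRST \ {ε} = { } — this is the only nullable alternative, skip

F has no nullable alternative, so no FIRST/FOLLOW check is needed there.

So the grammar has 1 FIRST/FOLLOW conflict (marked CONFLICT above).

Answer: Yes. Y → id num '-' with FOLLOW(Y) on { 'id' }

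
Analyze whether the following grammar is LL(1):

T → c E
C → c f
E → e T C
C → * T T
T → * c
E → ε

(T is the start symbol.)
Yes, the grammar is LL(1).

A grammar is LL(1) if for each non-terminal N with multiple productions, the predict sets of those productions are pairwise disjoint, where PREDICT(N → α) = (FIRST(α) \ {ε}) ∪ (FOLLOW(N) if α ⇒* ε).

Relevant sets:
  FOLLOW(E) = { $, '*', 'c' }

For T:
  PREDICT(T → c E) = { 'c' }
  PREDICT(T → '*' c) = { '*' }
For C:
  PREDICT(C → c f) = { 'c' }
  PREDICT(C → '*' T T) = { '*' }
For E:
  PREDICT(E → e T C) = { 'e' }
  PREDICT(E → ε) = { $, '*', 'c' }

All predict sets are disjoint. The grammar IS LL(1).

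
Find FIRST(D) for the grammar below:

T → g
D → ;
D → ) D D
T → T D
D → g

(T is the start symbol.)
From D → ;:
  - ';' is a terminal: add ';' and stop
From D → ) D D:
  - ')' is a terminal: add ')' and stop
From D → g:
  - g is a terminal: add 'g' and stop

Collecting: FIRST(D) = { ')', ';', 'g' }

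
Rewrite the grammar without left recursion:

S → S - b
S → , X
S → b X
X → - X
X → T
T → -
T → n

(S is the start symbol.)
S is directly left-recursive. The standard transformation for
  A → A α₁ | ... | A α_m | β₁ | ... | β_n
is
  A  → β₁ A' | ... | β_n A'
  A' → α₁ A' | ... | α_m A' | ε

S → , X becomes S → , X S'
S → b X becomes S → b X S'
S → S - b becomes S' → - b S'
Add S' → ε

Productions for other non-terminals are unchanged:
  X → - X
  X → T
  T → -
  T → n

Resulting grammar:
S → , X S'
S → b X S'
S' → - b S'
S' → ε
X → - X
X → T
T → -
T → n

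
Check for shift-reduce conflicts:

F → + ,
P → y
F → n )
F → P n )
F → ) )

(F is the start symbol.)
A shift-reduce conflict occurs when an LR(0) state has both:
  - a complete (reduce) item [A → α .] (dot at the end), and
  - a shift item [B → β . c γ] (dot before a terminal).

Augment with F' → F and build the canonical LR(0) collection (I0 = CLOSURE({[F' → . F]}), then GOTO on every symbol after a dot until no new states appear). It has 12 states:
  I0: { [F → . ) )], [F → . + ,], [F → . P n )], [F → . n )], [F' → . F], [P → . y] }  — shift
  I1: { [F → ) . )] }  — shift
  I2: { [F → + . ,] }  — shift
  I3: { [F' → F .] }  — accept
  I4: { [F → P . n )] }  — shift
  I5: { [F → n . )] }  — shift
  I6: { [P → y .] }  — reduce
  I7: { [F → n ) .] }  — reduce
  I8: { [F → P n . )] }  — shift
  I9: { [F → P n ) .] }  — reduce
  I10: { [F → + , .] }  — reduce
  I11: { [F → ) ) .] }  — reduce

No state contains both a complete item and a shift item.

Answer: No shift-reduce conflicts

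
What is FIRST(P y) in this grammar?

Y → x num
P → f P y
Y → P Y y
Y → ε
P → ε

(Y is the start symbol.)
{ 'f', 'y' }

FIRST sets of the non-terminals involved (from the grammar, by fixed-point iteration):
  FIRST(P) = { 'f', ε }

To compute FIRST(P y), process the symbols left to right:
Symbol P is a non-terminal. Add FIRST(P) \ {ε} = { 'f' }
P is nullable (ε ∈ FIRST(P)), continue to the next symbol.
Symbol y is a terminal. Add 'y' and stop.
FIRST(P y) = { 'f', 'y' }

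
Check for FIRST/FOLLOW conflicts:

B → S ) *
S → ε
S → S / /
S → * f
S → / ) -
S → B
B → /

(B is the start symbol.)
Yes. S → S '/' '/' with FOLLOW(S) on { ')', '/' }; S → '/' ')' '-' with FOLLOW(S) on { '/' }; S → B with FOLLOW(S) on { ')', '/' }

Nullable non-terminals: S.
FIRST sets used below: FIRST(S) = { ')', '*', '/', ε }, FIRST(B) = { ')', '*', '/' }

S: nullable alternative(s) S → ε; FOLLOW(S) = { ')', '/' }
  S → ε: FIRST \ {ε} = { } — this is the only nullable alternative, skip
  S → S / /: FIRST \ {ε} = { ')', '*', '/' } — overlaps FOLLOW(S) on { ')', '/' }: CONFLICT
  S → * f: FIRST \ {ε} = { '*' } — disjoint from FOLLOW(S)
  S → / ) -: FIRST \ {ε} = { '/' } — overlaps FOLLOW(S) on { '/' }: CONFLICT
  S → B: FIRST \ {ε} = { ')', '*', '/' } — overlaps FOLLOW(S) on { ')', '/' }: CONFLICT

B has no nullable alternative, so no FIRST/FOLLOW check is needed there.

So the grammar has 3 FIRST/FOLLOW conflicts (marked CONFLICT above).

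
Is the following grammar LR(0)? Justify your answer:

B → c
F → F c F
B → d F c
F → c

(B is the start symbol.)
Augment with B' → B and build the canonical LR(0) collection (I0 = CLOSURE({[B' → . B]}), then GOTO on every symbol after a dot until no new states appear). It has 9 states:
  I0: { [B → . c], [B → . d F c], [B' → . B] }  — shift
  I1: { [B' → B .] }  — accept
  I2: { [B → c .] }  — reduce
  I3: { [B → d . F c], [F → . F c F], [F → . c] }  — shift
  I4: { [B → d F . c], [F → F . c F] }  — shift
  I5: { [F → c .] }  — reduce
  I6: { [B → d F c .], [F → . F c F], [F → . c], [F → F c . F] }  — shift, reduce
  I7: { [F → F . c F], [F → F c F .] }  — shift, reduce
  I8: { [F → . F c F], [F → . c], [F → F c . F] }  — shift

Conflict in state I6:
  Shift-reduce conflict between [B → d F c .] and [F → . c]
So the grammar is NOT LR(0).

Answer: No. Shift-reduce conflict between [B → d F c .] and [F → . c]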